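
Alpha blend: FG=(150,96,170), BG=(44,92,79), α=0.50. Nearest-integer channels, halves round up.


C = α×F + (1-α)×B, with 1-α = 0.50
R: 0.50×150 + 0.50×44 = 75.00 + 22.00 = 97.00 → 97
G: 0.50×96 + 0.50×92 = 48.00 + 46.00 = 94.00 → 94
B: 0.50×170 + 0.50×79 = 85.00 + 39.50 = 124.50 → 125
= RGB(97, 94, 125)


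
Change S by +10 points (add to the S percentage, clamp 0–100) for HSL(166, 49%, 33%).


Original S = 49%
Adjustment = +10 percentage points
New S = 49 + (10) = 59
Clamp to [0, 100] → 59
= HSL(166°, 59%, 33%)


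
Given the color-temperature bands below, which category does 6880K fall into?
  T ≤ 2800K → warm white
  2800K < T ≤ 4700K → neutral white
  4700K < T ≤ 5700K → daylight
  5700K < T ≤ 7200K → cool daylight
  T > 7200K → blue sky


Temperature: 6880K
5700K < 6880K ≤ 7200K → cool daylight
Classification: cool daylight


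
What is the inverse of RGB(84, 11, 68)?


Invert: (255-R, 255-G, 255-B)
R: 255-84 = 171
G: 255-11 = 244
B: 255-68 = 187
= RGB(171, 244, 187)


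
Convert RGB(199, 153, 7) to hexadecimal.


R = 199 → C7 (hex)
G = 153 → 99 (hex)
B = 7 → 07 (hex)
Hex = #C79907


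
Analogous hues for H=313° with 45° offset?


Base hue: 313°
Left analog: (313 - 45) mod 360 = 268°
Right analog: (313 + 45) mod 360 = 358°
Analogous hues = 268° and 358°


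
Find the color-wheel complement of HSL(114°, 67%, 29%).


Complement = opposite side of color wheel = hue + 180°
H' = (114 + 180) mod 360 = 294°
S and L unchanged.
= HSL(294°, 67%, 29%)


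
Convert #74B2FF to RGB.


74 → 116 (R)
B2 → 178 (G)
FF → 255 (B)
= RGB(116, 178, 255)


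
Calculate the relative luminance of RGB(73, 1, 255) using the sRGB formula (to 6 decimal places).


Linearize each channel (sRGB transfer function): c = v/255; c_lin = c/12.92 if c ≤ 0.04045, else ((c+0.055)/1.055)^2.4
  R: 73/255 ≈ 0.286275 > 0.04045 → ((0.286275+0.055)/1.055)^2.4 ≈ 0.066626
  G: 1/255 ≈ 0.003922 ≤ 0.04045 → 0.003922/12.92 ≈ 0.000304
  B: 255/255 ≈ 1.000000 > 0.04045 → ((1.000000+0.055)/1.055)^2.4 ≈ 1.000000
R_lin = 0.066626, G_lin = 0.000304, B_lin = 1.000000
L = 0.2126×R + 0.7152×G + 0.0722×B
L = 0.2126×0.066626 + 0.7152×0.000304 + 0.0722×1.000000
L ≈ 0.086582


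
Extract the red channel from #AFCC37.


Color: #AFCC37
R = AF = 175
G = CC = 204
B = 37 = 55
Red = 175


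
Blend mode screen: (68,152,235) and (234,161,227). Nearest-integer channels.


Screen: C = 255 - (255-A)×(255-B)/255, rounded to nearest integer
R: 255 - (255-68)×(255-234)/255 = 255 - 3927/255 ≈ 255 - 15.400 = 239.600 → 240
G: 255 - (255-152)×(255-161)/255 = 255 - 9682/255 ≈ 255 - 37.969 = 217.031 → 217
B: 255 - (255-235)×(255-227)/255 = 255 - 560/255 ≈ 255 - 2.196 = 252.804 → 253
= RGB(240, 217, 253)


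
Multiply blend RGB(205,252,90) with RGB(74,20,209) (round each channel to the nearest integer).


Multiply: C = A×B/255, rounded to nearest integer
R: 205×74/255 = 15170/255 ≈ 59.490 → 59
G: 252×20/255 = 5040/255 ≈ 19.765 → 20
B: 90×209/255 = 18810/255 ≈ 73.765 → 74
= RGB(59, 20, 74)


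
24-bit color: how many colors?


Colors = 2^bits = 2^24
= 16,777,216 colors


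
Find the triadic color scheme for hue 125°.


Triadic: equally spaced at 120° intervals
H1 = 125°
H2 = (125 + 120) mod 360 = 245°
H3 = (125 + 240) mod 360 = 5°
Triadic = 125°, 245°, 5°


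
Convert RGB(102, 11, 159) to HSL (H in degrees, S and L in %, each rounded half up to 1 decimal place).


Normalize: R'=102/255≈0.4000, G'=11/255≈0.0431, B'=159/255≈0.6235
Max=159/255, Min=11/255, Δ=Max-Min=148/255
L = (Max+Min)/2 = (159+11)/510 = 170/510 = 0.33333… → L = 33.3%
L ≤ 0.5 → S = Δ/(Max+Min) = 148/(159+11) = 148/170 = 0.87058… → S = 87.1%
(the 1/255 factors cancel in S and H, so raw channel differences can be used)
Max is B' → H = 60 × ((R-G)/Δ + 4) = 60 × ((102-11)/148 + 4)
  91/148 + 4 = 0.6148… + 4 = 4.6148…
  H = 60 × 4.6148… = 276.891…° → H = 276.9°
= HSL(276.9°, 87.1%, 33.3%)


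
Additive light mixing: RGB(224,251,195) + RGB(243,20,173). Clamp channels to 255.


Additive: each channel = min(255, C₁+C₂)
R: 224+243 = 467 → 255
G: 251+20 = 271 → 255
B: 195+173 = 368 → 255
= RGB(255, 255, 255)


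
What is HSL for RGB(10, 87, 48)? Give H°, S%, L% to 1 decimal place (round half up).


Normalize: R'=10/255≈0.0392, G'=87/255≈0.3412, B'=48/255≈0.1882
Max=87/255, Min=10/255, Δ=Max-Min=77/255
L = (Max+Min)/2 = (87+10)/510 = 97/510 = 0.19019… → L = 19.0%
L ≤ 0.5 → S = Δ/(Max+Min) = 77/(87+10) = 77/97 = 0.79381… → S = 79.4%
(the 1/255 factors cancel in S and H, so raw channel differences can be used)
Max is G' → H = 60 × ((B-R)/Δ + 2) = 60 × ((48-10)/77 + 2)
  38/77 + 2 = 0.4935… + 2 = 2.4935…
  H = 60 × 2.4935… = 149.610…° → H = 149.6°
= HSL(149.6°, 79.4%, 19.0%)


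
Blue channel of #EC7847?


Color: #EC7847
R = EC = 236
G = 78 = 120
B = 47 = 71
Blue = 71


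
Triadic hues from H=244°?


Triadic: equally spaced at 120° intervals
H1 = 244°
H2 = (244 + 120) mod 360 = 4°
H3 = (244 + 240) mod 360 = 124°
Triadic = 244°, 4°, 124°


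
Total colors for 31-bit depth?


Colors = 2^bits = 2^31
= 2,147,483,648 colors


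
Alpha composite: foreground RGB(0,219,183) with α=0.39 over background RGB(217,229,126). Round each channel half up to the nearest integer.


C = α×F + (1-α)×B, with 1-α = 0.61
R: 0.39×0 + 0.61×217 = 0.00 + 132.37 = 132.37 → 132
G: 0.39×219 + 0.61×229 = 85.41 + 139.69 = 225.10 → 225
B: 0.39×183 + 0.61×126 = 71.37 + 76.86 = 148.23 → 148
= RGB(132, 225, 148)


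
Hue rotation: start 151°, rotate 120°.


New hue = (H + rotation) mod 360
New hue = (151 + 120) mod 360
= 271 mod 360
= 271°


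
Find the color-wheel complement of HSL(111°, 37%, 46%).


Complement = opposite side of color wheel = hue + 180°
H' = (111 + 180) mod 360 = 291°
S and L unchanged.
= HSL(291°, 37%, 46%)


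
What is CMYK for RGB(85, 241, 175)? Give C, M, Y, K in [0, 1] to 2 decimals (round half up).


R'=85/255≈0.3333, G'=241/255≈0.9451, B'=175/255≈0.6863
K = 1 - max(R',G',B') = 1 - 241/255 = 14/255 = 0.05490… → 0.05
(1-R'-K)/(1-K) simplifies to (max-R)/max with max = 241:
C = (241-85)/241 = 156/241 = 0.64730… → 0.65
M = (241-241)/241 = 0/241 = 0 → 0.00
Y = (241-175)/241 = 66/241 = 0.27385… → 0.27
= CMYK(0.65, 0.00, 0.27, 0.05)


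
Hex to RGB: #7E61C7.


7E → 126 (R)
61 → 97 (G)
C7 → 199 (B)
= RGB(126, 97, 199)


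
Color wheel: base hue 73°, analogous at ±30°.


Base hue: 73°
Left analog: (73 - 30) mod 360 = 43°
Right analog: (73 + 30) mod 360 = 103°
Analogous hues = 43° and 103°


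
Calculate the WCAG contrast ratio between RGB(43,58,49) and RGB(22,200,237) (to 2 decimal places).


Linearize each sRGB channel c=v/255: c/12.92 if c ≤ 0.04045 else ((c+0.055)/1.055)^2.4
L = 0.2126×R_lin + 0.7152×G_lin + 0.0722×B_lin
Color 1 (43,58,49):
  R=43: 43/255≈0.1686 > 0.04045 → ((0.1686+0.055)/1.055)^2.4 ≈ 0.02416
  G=58: 58/255≈0.2275 > 0.04045 → ((0.2275+0.055)/1.055)^2.4 ≈ 0.04231
  B=49: 49/255≈0.1922 > 0.04045 → ((0.1922+0.055)/1.055)^2.4 ≈ 0.03071
  L1 = 0.2126×0.02416 + 0.7152×0.04231 + 0.0722×0.03071 ≈ 0.03761
Color 2 (22,200,237):
  R=22: 22/255≈0.0863 > 0.04045 → ((0.0863+0.055)/1.055)^2.4 ≈ 0.00802
  G=200: 200/255≈0.7843 > 0.04045 → ((0.7843+0.055)/1.055)^2.4 ≈ 0.57758
  B=237: 237/255≈0.9294 > 0.04045 → ((0.9294+0.055)/1.055)^2.4 ≈ 0.84687
  L2 = 0.2126×0.00802 + 0.7152×0.57758 + 0.0722×0.84687 ≈ 0.47594
Lighter = 0.47594, Darker = 0.03761
Ratio = (L_lighter + 0.05) / (L_darker + 0.05)
Ratio = (0.47594 + 0.05) / (0.03761 + 0.05) = 0.52594 / 0.08761 ≈ 6.0028
Ratio ≈ 6.00:1


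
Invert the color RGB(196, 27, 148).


Invert: (255-R, 255-G, 255-B)
R: 255-196 = 59
G: 255-27 = 228
B: 255-148 = 107
= RGB(59, 228, 107)


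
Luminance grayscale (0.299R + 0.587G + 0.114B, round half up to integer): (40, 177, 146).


Gray = 0.299×R + 0.587×G + 0.114×B
Gray = 0.299×40 + 0.587×177 + 0.114×146
Gray = 11.960 + 103.899 + 16.644
Gray = 132.503 → round half up → 133
Gray = 133


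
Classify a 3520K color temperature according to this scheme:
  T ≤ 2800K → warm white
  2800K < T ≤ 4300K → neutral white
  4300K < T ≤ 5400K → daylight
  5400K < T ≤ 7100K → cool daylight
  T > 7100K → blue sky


Temperature: 3520K
2800K < 3520K ≤ 4300K → neutral white
Classification: neutral white


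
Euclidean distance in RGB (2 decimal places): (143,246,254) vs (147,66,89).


d = √[(R₁-R₂)² + (G₁-G₂)² + (B₁-B₂)²]
d = √[(143-147)² + (246-66)² + (254-89)²]
d = √[16 + 32400 + 27225]
d = √59641
d ≈ 244.22


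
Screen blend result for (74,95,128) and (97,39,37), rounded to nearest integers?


Screen: C = 255 - (255-A)×(255-B)/255, rounded to nearest integer
R: 255 - (255-74)×(255-97)/255 = 255 - 28598/255 ≈ 255 - 112.149 = 142.851 → 143
G: 255 - (255-95)×(255-39)/255 = 255 - 34560/255 ≈ 255 - 135.529 = 119.471 → 119
B: 255 - (255-128)×(255-37)/255 = 255 - 27686/255 ≈ 255 - 108.573 = 146.427 → 146
= RGB(143, 119, 146)


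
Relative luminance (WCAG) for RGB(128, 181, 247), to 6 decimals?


Linearize each channel (sRGB transfer function): c = v/255; c_lin = c/12.92 if c ≤ 0.04045, else ((c+0.055)/1.055)^2.4
  R: 128/255 ≈ 0.501961 > 0.04045 → ((0.501961+0.055)/1.055)^2.4 ≈ 0.215861
  G: 181/255 ≈ 0.709804 > 0.04045 → ((0.709804+0.055)/1.055)^2.4 ≈ 0.462077
  B: 247/255 ≈ 0.968627 > 0.04045 → ((0.968627+0.055)/1.055)^2.4 ≈ 0.930111
R_lin = 0.215861, G_lin = 0.462077, B_lin = 0.930111
L = 0.2126×R + 0.7152×G + 0.0722×B
L = 0.2126×0.215861 + 0.7152×0.462077 + 0.0722×0.930111
L ≈ 0.443523


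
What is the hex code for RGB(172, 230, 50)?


R = 172 → AC (hex)
G = 230 → E6 (hex)
B = 50 → 32 (hex)
Hex = #ACE632


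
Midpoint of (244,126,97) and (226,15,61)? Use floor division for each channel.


Midpoint: each channel = ⌊(C₁+C₂)/2⌋
R: ⌊(244+226)/2⌋ = 235
G: ⌊(126+15)/2⌋ = 70
B: ⌊(97+61)/2⌋ = 79
= RGB(235, 70, 79)


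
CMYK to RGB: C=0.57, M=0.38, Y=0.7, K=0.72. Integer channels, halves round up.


R = 255 × (1-C) × (1-K) = 255 × 0.43 × 0.28 = 30.702 → 31
G = 255 × (1-M) × (1-K) = 255 × 0.62 × 0.28 = 44.268 → 44
B = 255 × (1-Y) × (1-K) = 255 × 0.30 × 0.28 = 21.42 → 21
= RGB(31, 44, 21)


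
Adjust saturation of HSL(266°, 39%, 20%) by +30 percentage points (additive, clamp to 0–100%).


Original S = 39%
Adjustment = +30 percentage points
New S = 39 + (30) = 69
Clamp to [0, 100] → 69
= HSL(266°, 69%, 20%)


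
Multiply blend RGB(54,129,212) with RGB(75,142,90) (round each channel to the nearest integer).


Multiply: C = A×B/255, rounded to nearest integer
R: 54×75/255 = 4050/255 ≈ 15.882 → 16
G: 129×142/255 = 18318/255 ≈ 71.835 → 72
B: 212×90/255 = 19080/255 ≈ 74.824 → 75
= RGB(16, 72, 75)


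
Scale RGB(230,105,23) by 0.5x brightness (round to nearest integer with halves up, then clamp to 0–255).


Multiply each channel by 0.5, round half up, clamp to [0, 255]
R: 230×0.5 = 115
G: 105×0.5 = 52.5 → round → 53
B: 23×0.5 = 11.5 → round → 12
= RGB(115, 53, 12)


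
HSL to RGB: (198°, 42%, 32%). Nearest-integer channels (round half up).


H=198°, S=0.42, L=0.32
C = (1-|2L-1|)×S = (1-|-0.36|)×0.42 = 0.2688
H' = H/60 = 198/60 ≈ 3.3000; X = C×(1-|H' mod 2 - 1|) = 0.18816
m = L - C/2 = 0.32 - 0.1344 = 0.1856
Sector ⌊H'⌋ = 3 → (R',G',B') = (0.0, 0.18816, 0.2688)
RGB = ((R'+m)×255, (G'+m)×255, (B'+m)×255) = (47.328, 95.3088, 115.872)
Round half up → RGB(47, 95, 116)


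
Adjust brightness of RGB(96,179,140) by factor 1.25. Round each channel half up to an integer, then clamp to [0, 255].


Multiply each channel by 1.25, round half up, clamp to [0, 255]
R: 96×1.25 = 120
G: 179×1.25 = 223.75 → round → 224
B: 140×1.25 = 175
= RGB(120, 224, 175)


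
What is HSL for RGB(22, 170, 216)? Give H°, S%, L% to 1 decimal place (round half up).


Normalize: R'=22/255≈0.0863, G'=170/255≈0.6667, B'=216/255≈0.8471
Max=216/255, Min=22/255, Δ=Max-Min=194/255
L = (Max+Min)/2 = (216+22)/510 = 238/510 = 0.46666… → L = 46.7%
L ≤ 0.5 → S = Δ/(Max+Min) = 194/(216+22) = 194/238 = 0.81512… → S = 81.5%
(the 1/255 factors cancel in S and H, so raw channel differences can be used)
Max is B' → H = 60 × ((R-G)/Δ + 4) = 60 × ((22-170)/194 + 4)
  -148/194 + 4 = -0.7628… + 4 = 3.2371…
  H = 60 × 3.2371… = 194.226…° → H = 194.2°
= HSL(194.2°, 81.5%, 46.7%)


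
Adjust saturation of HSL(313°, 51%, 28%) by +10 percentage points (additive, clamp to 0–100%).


Original S = 51%
Adjustment = +10 percentage points
New S = 51 + (10) = 61
Clamp to [0, 100] → 61
= HSL(313°, 61%, 28%)


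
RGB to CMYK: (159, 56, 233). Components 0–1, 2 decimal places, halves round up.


R'=159/255≈0.6235, G'=56/255≈0.2196, B'=233/255≈0.9137
K = 1 - max(R',G',B') = 1 - 233/255 = 22/255 = 0.08627… → 0.09
(1-R'-K)/(1-K) simplifies to (max-R)/max with max = 233:
C = (233-159)/233 = 74/233 = 0.31759… → 0.32
M = (233-56)/233 = 177/233 = 0.75965… → 0.76
Y = (233-233)/233 = 0/233 = 0 → 0.00
= CMYK(0.32, 0.76, 0.00, 0.09)


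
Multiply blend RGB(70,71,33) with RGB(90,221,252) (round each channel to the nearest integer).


Multiply: C = A×B/255, rounded to nearest integer
R: 70×90/255 = 6300/255 ≈ 24.706 → 25
G: 71×221/255 = 15691/255 ≈ 61.533 → 62
B: 33×252/255 = 8316/255 ≈ 32.612 → 33
= RGB(25, 62, 33)


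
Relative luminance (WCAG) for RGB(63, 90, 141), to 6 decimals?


Linearize each channel (sRGB transfer function): c = v/255; c_lin = c/12.92 if c ≤ 0.04045, else ((c+0.055)/1.055)^2.4
  R: 63/255 ≈ 0.247059 > 0.04045 → ((0.247059+0.055)/1.055)^2.4 ≈ 0.049707
  G: 90/255 ≈ 0.352941 > 0.04045 → ((0.352941+0.055)/1.055)^2.4 ≈ 0.102242
  B: 141/255 ≈ 0.552941 > 0.04045 → ((0.552941+0.055)/1.055)^2.4 ≈ 0.266356
R_lin = 0.049707, G_lin = 0.102242, B_lin = 0.266356
L = 0.2126×R + 0.7152×G + 0.0722×B
L = 0.2126×0.049707 + 0.7152×0.102242 + 0.0722×0.266356
L ≈ 0.102922


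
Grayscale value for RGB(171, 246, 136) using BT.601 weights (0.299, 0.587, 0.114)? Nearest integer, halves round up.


Gray = 0.299×R + 0.587×G + 0.114×B
Gray = 0.299×171 + 0.587×246 + 0.114×136
Gray = 51.129 + 144.402 + 15.504
Gray = 211.035 → round half up → 211
Gray = 211


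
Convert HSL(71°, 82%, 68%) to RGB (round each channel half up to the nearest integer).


H=71°, S=0.82, L=0.68
C = (1-|2L-1|)×S = (1-|0.36|)×0.82 = 0.5248
H' = H/60 = 71/60 ≈ 1.1833; X = C×(1-|H' mod 2 - 1|) ≈ 0.4286
m = L - C/2 = 0.68 - 0.2624 = 0.4176
Sector ⌊H'⌋ = 1 → (R',G',B') = (≈0.4286, 0.5248, 0.0)
RGB = ((R'+m)×255, (G'+m)×255, (B'+m)×255) = (215.7776, 240.312, 106.488)
Round half up → RGB(216, 240, 106)


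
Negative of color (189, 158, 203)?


Invert: (255-R, 255-G, 255-B)
R: 255-189 = 66
G: 255-158 = 97
B: 255-203 = 52
= RGB(66, 97, 52)


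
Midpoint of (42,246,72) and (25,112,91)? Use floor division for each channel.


Midpoint: each channel = ⌊(C₁+C₂)/2⌋
R: ⌊(42+25)/2⌋ = 33
G: ⌊(246+112)/2⌋ = 179
B: ⌊(72+91)/2⌋ = 81
= RGB(33, 179, 81)


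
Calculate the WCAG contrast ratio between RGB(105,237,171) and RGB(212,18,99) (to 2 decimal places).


Linearize each sRGB channel c=v/255: c/12.92 if c ≤ 0.04045 else ((c+0.055)/1.055)^2.4
L = 0.2126×R_lin + 0.7152×G_lin + 0.0722×B_lin
Color 1 (105,237,171):
  R=105: 105/255≈0.4118 > 0.04045 → ((0.4118+0.055)/1.055)^2.4 ≈ 0.14126
  G=237: 237/255≈0.9294 > 0.04045 → ((0.9294+0.055)/1.055)^2.4 ≈ 0.84687
  B=171: 171/255≈0.6706 > 0.04045 → ((0.6706+0.055)/1.055)^2.4 ≈ 0.40724
  L1 = 0.2126×0.14126 + 0.7152×0.84687 + 0.0722×0.40724 ≈ 0.66512
Color 2 (212,18,99):
  R=212: 212/255≈0.8314 > 0.04045 → ((0.8314+0.055)/1.055)^2.4 ≈ 0.65837
  G=18: 18/255≈0.0706 > 0.04045 → ((0.0706+0.055)/1.055)^2.4 ≈ 0.00605
  B=99: 99/255≈0.3882 > 0.04045 → ((0.3882+0.055)/1.055)^2.4 ≈ 0.12477
  L2 = 0.2126×0.65837 + 0.7152×0.00605 + 0.0722×0.12477 ≈ 0.15331
Lighter = 0.66512, Darker = 0.15331
Ratio = (L_lighter + 0.05) / (L_darker + 0.05)
Ratio = (0.66512 + 0.05) / (0.15331 + 0.05) = 0.71512 / 0.20331 ≈ 3.5175
Ratio ≈ 3.52:1


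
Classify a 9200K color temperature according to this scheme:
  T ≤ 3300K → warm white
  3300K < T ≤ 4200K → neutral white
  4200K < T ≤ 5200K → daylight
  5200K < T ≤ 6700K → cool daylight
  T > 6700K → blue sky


Temperature: 9200K
9200K > 6700K → blue sky
Classification: blue sky


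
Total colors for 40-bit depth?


Colors = 2^bits = 2^40
= 1,099,511,627,776 colors


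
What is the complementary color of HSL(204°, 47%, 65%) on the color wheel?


Complement = opposite side of color wheel = hue + 180°
H' = (204 + 180) mod 360 = 24°
S and L unchanged.
= HSL(24°, 47%, 65%)


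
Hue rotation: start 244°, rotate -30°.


New hue = (H + rotation) mod 360
New hue = (244 -30) mod 360
= 214 mod 360
= 214°


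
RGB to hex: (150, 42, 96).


R = 150 → 96 (hex)
G = 42 → 2A (hex)
B = 96 → 60 (hex)
Hex = #962A60


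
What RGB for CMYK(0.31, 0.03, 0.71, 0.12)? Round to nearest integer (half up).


R = 255 × (1-C) × (1-K) = 255 × 0.69 × 0.88 = 154.836 → 155
G = 255 × (1-M) × (1-K) = 255 × 0.97 × 0.88 = 217.668 → 218
B = 255 × (1-Y) × (1-K) = 255 × 0.29 × 0.88 = 65.076 → 65
= RGB(155, 218, 65)


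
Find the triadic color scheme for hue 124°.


Triadic: equally spaced at 120° intervals
H1 = 124°
H2 = (124 + 120) mod 360 = 244°
H3 = (124 + 240) mod 360 = 4°
Triadic = 124°, 244°, 4°


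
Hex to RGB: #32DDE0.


32 → 50 (R)
DD → 221 (G)
E0 → 224 (B)
= RGB(50, 221, 224)


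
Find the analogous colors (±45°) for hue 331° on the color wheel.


Base hue: 331°
Left analog: (331 - 45) mod 360 = 286°
Right analog: (331 + 45) mod 360 = 16°
Analogous hues = 286° and 16°


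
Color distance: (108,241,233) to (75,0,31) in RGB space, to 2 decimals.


d = √[(R₁-R₂)² + (G₁-G₂)² + (B₁-B₂)²]
d = √[(108-75)² + (241-0)² + (233-31)²]
d = √[1089 + 58081 + 40804]
d = √99974
d ≈ 316.19


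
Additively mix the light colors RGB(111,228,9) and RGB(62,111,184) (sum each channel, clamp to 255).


Additive: each channel = min(255, C₁+C₂)
R: 111+62 = 173 → 173
G: 228+111 = 339 → 255
B: 9+184 = 193 → 193
= RGB(173, 255, 193)


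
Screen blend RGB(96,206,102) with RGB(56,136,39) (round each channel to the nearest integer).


Screen: C = 255 - (255-A)×(255-B)/255, rounded to nearest integer
R: 255 - (255-96)×(255-56)/255 = 255 - 31641/255 ≈ 255 - 124.082 = 130.918 → 131
G: 255 - (255-206)×(255-136)/255 = 255 - 5831/255 ≈ 255 - 22.867 = 232.133 → 232
B: 255 - (255-102)×(255-39)/255 = 255 - 33048/255 ≈ 255 - 129.600 = 125.400 → 125
= RGB(131, 232, 125)


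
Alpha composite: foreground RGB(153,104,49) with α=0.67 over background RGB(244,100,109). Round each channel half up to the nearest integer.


C = α×F + (1-α)×B, with 1-α = 0.33
R: 0.67×153 + 0.33×244 = 102.51 + 80.52 = 183.03 → 183
G: 0.67×104 + 0.33×100 = 69.68 + 33.00 = 102.68 → 103
B: 0.67×49 + 0.33×109 = 32.83 + 35.97 = 68.80 → 69
= RGB(183, 103, 69)


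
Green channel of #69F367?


Color: #69F367
R = 69 = 105
G = F3 = 243
B = 67 = 103
Green = 243


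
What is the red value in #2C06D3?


Color: #2C06D3
R = 2C = 44
G = 06 = 6
B = D3 = 211
Red = 44


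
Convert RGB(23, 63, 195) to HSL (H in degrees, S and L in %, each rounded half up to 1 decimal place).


Normalize: R'=23/255≈0.0902, G'=63/255≈0.2471, B'=195/255≈0.7647
Max=195/255, Min=23/255, Δ=Max-Min=172/255
L = (Max+Min)/2 = (195+23)/510 = 218/510 = 0.42745… → L = 42.7%
L ≤ 0.5 → S = Δ/(Max+Min) = 172/(195+23) = 172/218 = 0.78899… → S = 78.9%
(the 1/255 factors cancel in S and H, so raw channel differences can be used)
Max is B' → H = 60 × ((R-G)/Δ + 4) = 60 × ((23-63)/172 + 4)
  -40/172 + 4 = -0.2325… + 4 = 3.7674…
  H = 60 × 3.7674… = 226.046…° → H = 226.0°
= HSL(226.0°, 78.9%, 42.7%)


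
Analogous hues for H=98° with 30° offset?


Base hue: 98°
Left analog: (98 - 30) mod 360 = 68°
Right analog: (98 + 30) mod 360 = 128°
Analogous hues = 68° and 128°


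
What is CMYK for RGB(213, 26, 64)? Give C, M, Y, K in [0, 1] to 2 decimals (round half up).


R'=213/255≈0.8353, G'=26/255≈0.1020, B'=64/255≈0.2510
K = 1 - max(R',G',B') = 1 - 213/255 = 42/255 = 0.16470… → 0.16
(1-R'-K)/(1-K) simplifies to (max-R)/max with max = 213:
C = (213-213)/213 = 0/213 = 0 → 0.00
M = (213-26)/213 = 187/213 = 0.87793… → 0.88
Y = (213-64)/213 = 149/213 = 0.69953… → 0.70
= CMYK(0.00, 0.88, 0.70, 0.16)


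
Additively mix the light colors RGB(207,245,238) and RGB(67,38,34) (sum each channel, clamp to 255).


Additive: each channel = min(255, C₁+C₂)
R: 207+67 = 274 → 255
G: 245+38 = 283 → 255
B: 238+34 = 272 → 255
= RGB(255, 255, 255)


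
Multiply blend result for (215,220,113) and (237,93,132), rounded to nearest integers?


Multiply: C = A×B/255, rounded to nearest integer
R: 215×237/255 = 50955/255 ≈ 199.824 → 200
G: 220×93/255 = 20460/255 ≈ 80.235 → 80
B: 113×132/255 = 14916/255 ≈ 58.494 → 58
= RGB(200, 80, 58)


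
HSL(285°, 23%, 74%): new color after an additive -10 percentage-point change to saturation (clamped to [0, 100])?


Original S = 23%
Adjustment = -10 percentage points
New S = 23 + (-10) = 13
Clamp to [0, 100] → 13
= HSL(285°, 13%, 74%)


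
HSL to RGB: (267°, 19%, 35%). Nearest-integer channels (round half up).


H=267°, S=0.19, L=0.35
C = (1-|2L-1|)×S = (1-|-0.30|)×0.19 = 0.133
H' = H/60 = 267/60 ≈ 4.4500; X = C×(1-|H' mod 2 - 1|) = 0.05985
m = L - C/2 = 0.35 - 0.0665 = 0.2835
Sector ⌊H'⌋ = 4 → (R',G',B') = (0.05985, 0.0, 0.133)
RGB = ((R'+m)×255, (G'+m)×255, (B'+m)×255) = (87.55425, 72.2925, 106.2075)
Round half up → RGB(88, 72, 106)


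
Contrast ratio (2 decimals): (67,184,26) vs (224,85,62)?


Linearize each sRGB channel c=v/255: c/12.92 if c ≤ 0.04045 else ((c+0.055)/1.055)^2.4
L = 0.2126×R_lin + 0.7152×G_lin + 0.0722×B_lin
Color 1 (67,184,26):
  R=67: 67/255≈0.2627 > 0.04045 → ((0.2627+0.055)/1.055)^2.4 ≈ 0.05613
  G=184: 184/255≈0.7216 > 0.04045 → ((0.7216+0.055)/1.055)^2.4 ≈ 0.47932
  B=26: 26/255≈0.1020 > 0.04045 → ((0.1020+0.055)/1.055)^2.4 ≈ 0.01033
  L1 = 0.2126×0.05613 + 0.7152×0.47932 + 0.0722×0.01033 ≈ 0.35549
Color 2 (224,85,62):
  R=224: 224/255≈0.8784 > 0.04045 → ((0.8784+0.055)/1.055)^2.4 ≈ 0.74540
  G=85: 85/255≈0.3333 > 0.04045 → ((0.3333+0.055)/1.055)^2.4 ≈ 0.09084
  B=62: 62/255≈0.2431 > 0.04045 → ((0.2431+0.055)/1.055)^2.4 ≈ 0.04817
  L2 = 0.2126×0.74540 + 0.7152×0.09084 + 0.0722×0.04817 ≈ 0.22692
Lighter = 0.35549, Darker = 0.22692
Ratio = (L_lighter + 0.05) / (L_darker + 0.05)
Ratio = (0.35549 + 0.05) / (0.22692 + 0.05) = 0.40549 / 0.27692 ≈ 1.4643
Ratio ≈ 1.46:1


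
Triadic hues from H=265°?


Triadic: equally spaced at 120° intervals
H1 = 265°
H2 = (265 + 120) mod 360 = 25°
H3 = (265 + 240) mod 360 = 145°
Triadic = 265°, 25°, 145°


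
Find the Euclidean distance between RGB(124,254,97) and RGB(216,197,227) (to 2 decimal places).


d = √[(R₁-R₂)² + (G₁-G₂)² + (B₁-B₂)²]
d = √[(124-216)² + (254-197)² + (97-227)²]
d = √[8464 + 3249 + 16900]
d = √28613
d ≈ 169.15


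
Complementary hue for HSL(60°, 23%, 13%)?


Complement = opposite side of color wheel = hue + 180°
H' = (60 + 180) mod 360 = 240°
S and L unchanged.
= HSL(240°, 23%, 13%)


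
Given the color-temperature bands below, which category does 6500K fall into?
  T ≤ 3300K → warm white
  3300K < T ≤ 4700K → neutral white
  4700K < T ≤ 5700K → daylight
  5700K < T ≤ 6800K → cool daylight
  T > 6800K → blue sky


Temperature: 6500K
5700K < 6500K ≤ 6800K → cool daylight
Classification: cool daylight


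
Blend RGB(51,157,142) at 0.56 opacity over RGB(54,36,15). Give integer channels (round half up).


C = α×F + (1-α)×B, with 1-α = 0.44
R: 0.56×51 + 0.44×54 = 28.56 + 23.76 = 52.32 → 52
G: 0.56×157 + 0.44×36 = 87.92 + 15.84 = 103.76 → 104
B: 0.56×142 + 0.44×15 = 79.52 + 6.60 = 86.12 → 86
= RGB(52, 104, 86)


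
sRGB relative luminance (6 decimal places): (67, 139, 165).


Linearize each channel (sRGB transfer function): c = v/255; c_lin = c/12.92 if c ≤ 0.04045, else ((c+0.055)/1.055)^2.4
  R: 67/255 ≈ 0.262745 > 0.04045 → ((0.262745+0.055)/1.055)^2.4 ≈ 0.056128
  G: 139/255 ≈ 0.545098 > 0.04045 → ((0.545098+0.055)/1.055)^2.4 ≈ 0.258183
  B: 165/255 ≈ 0.647059 > 0.04045 → ((0.647059+0.055)/1.055)^2.4 ≈ 0.376262
R_lin = 0.056128, G_lin = 0.258183, B_lin = 0.376262
L = 0.2126×R + 0.7152×G + 0.0722×B
L = 0.2126×0.056128 + 0.7152×0.258183 + 0.0722×0.376262
L ≈ 0.223751


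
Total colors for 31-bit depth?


Colors = 2^bits = 2^31
= 2,147,483,648 colors


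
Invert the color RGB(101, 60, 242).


Invert: (255-R, 255-G, 255-B)
R: 255-101 = 154
G: 255-60 = 195
B: 255-242 = 13
= RGB(154, 195, 13)


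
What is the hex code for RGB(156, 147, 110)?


R = 156 → 9C (hex)
G = 147 → 93 (hex)
B = 110 → 6E (hex)
Hex = #9C936E


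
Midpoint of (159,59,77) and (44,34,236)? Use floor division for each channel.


Midpoint: each channel = ⌊(C₁+C₂)/2⌋
R: ⌊(159+44)/2⌋ = 101
G: ⌊(59+34)/2⌋ = 46
B: ⌊(77+236)/2⌋ = 156
= RGB(101, 46, 156)


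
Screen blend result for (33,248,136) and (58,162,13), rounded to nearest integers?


Screen: C = 255 - (255-A)×(255-B)/255, rounded to nearest integer
R: 255 - (255-33)×(255-58)/255 = 255 - 43734/255 ≈ 255 - 171.506 = 83.494 → 83
G: 255 - (255-248)×(255-162)/255 = 255 - 651/255 ≈ 255 - 2.553 = 252.447 → 252
B: 255 - (255-136)×(255-13)/255 = 255 - 28798/255 ≈ 255 - 112.933 = 142.067 → 142
= RGB(83, 252, 142)


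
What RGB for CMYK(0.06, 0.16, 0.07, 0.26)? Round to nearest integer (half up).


R = 255 × (1-C) × (1-K) = 255 × 0.94 × 0.74 = 177.378 → 177
G = 255 × (1-M) × (1-K) = 255 × 0.84 × 0.74 = 158.508 → 159
B = 255 × (1-Y) × (1-K) = 255 × 0.93 × 0.74 = 175.491 → 175
= RGB(177, 159, 175)


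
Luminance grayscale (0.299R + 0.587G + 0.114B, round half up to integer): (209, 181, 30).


Gray = 0.299×R + 0.587×G + 0.114×B
Gray = 0.299×209 + 0.587×181 + 0.114×30
Gray = 62.491 + 106.247 + 3.420
Gray = 172.158 → round half up → 172
Gray = 172


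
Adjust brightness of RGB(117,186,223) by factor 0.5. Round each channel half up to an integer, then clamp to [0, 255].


Multiply each channel by 0.5, round half up, clamp to [0, 255]
R: 117×0.5 = 58.5 → round → 59
G: 186×0.5 = 93
B: 223×0.5 = 111.5 → round → 112
= RGB(59, 93, 112)


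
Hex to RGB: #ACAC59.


AC → 172 (R)
AC → 172 (G)
59 → 89 (B)
= RGB(172, 172, 89)


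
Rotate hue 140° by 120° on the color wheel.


New hue = (H + rotation) mod 360
New hue = (140 + 120) mod 360
= 260 mod 360
= 260°


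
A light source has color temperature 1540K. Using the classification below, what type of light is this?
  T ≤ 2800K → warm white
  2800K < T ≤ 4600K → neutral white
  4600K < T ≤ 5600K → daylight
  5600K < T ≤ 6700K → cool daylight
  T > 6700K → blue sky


Temperature: 1540K
1540K ≤ 2800K → warm white
Classification: warm white


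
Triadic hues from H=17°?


Triadic: equally spaced at 120° intervals
H1 = 17°
H2 = (17 + 120) mod 360 = 137°
H3 = (17 + 240) mod 360 = 257°
Triadic = 17°, 137°, 257°


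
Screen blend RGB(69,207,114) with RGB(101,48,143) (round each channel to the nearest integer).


Screen: C = 255 - (255-A)×(255-B)/255, rounded to nearest integer
R: 255 - (255-69)×(255-101)/255 = 255 - 28644/255 ≈ 255 - 112.329 = 142.671 → 143
G: 255 - (255-207)×(255-48)/255 = 255 - 9936/255 ≈ 255 - 38.965 = 216.035 → 216
B: 255 - (255-114)×(255-143)/255 = 255 - 15792/255 ≈ 255 - 61.929 = 193.071 → 193
= RGB(143, 216, 193)


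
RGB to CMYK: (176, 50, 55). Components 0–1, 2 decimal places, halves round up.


R'=176/255≈0.6902, G'=50/255≈0.1961, B'=55/255≈0.2157
K = 1 - max(R',G',B') = 1 - 176/255 = 79/255 = 0.30980… → 0.31
(1-R'-K)/(1-K) simplifies to (max-R)/max with max = 176:
C = (176-176)/176 = 0/176 = 0 → 0.00
M = (176-50)/176 = 126/176 = 0.71590… → 0.72
Y = (176-55)/176 = 121/176 = 0.6875 → 0.69
= CMYK(0.00, 0.72, 0.69, 0.31)


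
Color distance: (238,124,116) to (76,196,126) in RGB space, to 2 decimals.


d = √[(R₁-R₂)² + (G₁-G₂)² + (B₁-B₂)²]
d = √[(238-76)² + (124-196)² + (116-126)²]
d = √[26244 + 5184 + 100]
d = √31528
d ≈ 177.56


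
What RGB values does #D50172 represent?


D5 → 213 (R)
01 → 1 (G)
72 → 114 (B)
= RGB(213, 1, 114)


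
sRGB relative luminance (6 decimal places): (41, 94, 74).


Linearize each channel (sRGB transfer function): c = v/255; c_lin = c/12.92 if c ≤ 0.04045, else ((c+0.055)/1.055)^2.4
  R: 41/255 ≈ 0.160784 > 0.04045 → ((0.160784+0.055)/1.055)^2.4 ≈ 0.022174
  G: 94/255 ≈ 0.368627 > 0.04045 → ((0.368627+0.055)/1.055)^2.4 ≈ 0.111932
  B: 74/255 ≈ 0.290196 > 0.04045 → ((0.290196+0.055)/1.055)^2.4 ≈ 0.068478
R_lin = 0.022174, G_lin = 0.111932, B_lin = 0.068478
L = 0.2126×R + 0.7152×G + 0.0722×B
L = 0.2126×0.022174 + 0.7152×0.111932 + 0.0722×0.068478
L ≈ 0.089712


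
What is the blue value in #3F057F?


Color: #3F057F
R = 3F = 63
G = 05 = 5
B = 7F = 127
Blue = 127


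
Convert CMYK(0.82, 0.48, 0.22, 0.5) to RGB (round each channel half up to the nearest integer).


R = 255 × (1-C) × (1-K) = 255 × 0.18 × 0.50 = 22.95 → 23
G = 255 × (1-M) × (1-K) = 255 × 0.52 × 0.50 = 66.3 → 66
B = 255 × (1-Y) × (1-K) = 255 × 0.78 × 0.50 = 99.45 → 99
= RGB(23, 66, 99)


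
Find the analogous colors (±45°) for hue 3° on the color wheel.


Base hue: 3°
Left analog: (3 - 45) mod 360 = 318°
Right analog: (3 + 45) mod 360 = 48°
Analogous hues = 318° and 48°


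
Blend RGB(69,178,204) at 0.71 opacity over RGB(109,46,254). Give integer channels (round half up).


C = α×F + (1-α)×B, with 1-α = 0.29
R: 0.71×69 + 0.29×109 = 48.99 + 31.61 = 80.60 → 81
G: 0.71×178 + 0.29×46 = 126.38 + 13.34 = 139.72 → 140
B: 0.71×204 + 0.29×254 = 144.84 + 73.66 = 218.50 → 219
= RGB(81, 140, 219)


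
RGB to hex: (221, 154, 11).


R = 221 → DD (hex)
G = 154 → 9A (hex)
B = 11 → 0B (hex)
Hex = #DD9A0B


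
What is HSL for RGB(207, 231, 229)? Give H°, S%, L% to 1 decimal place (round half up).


Normalize: R'=207/255≈0.8118, G'=231/255≈0.9059, B'=229/255≈0.8980
Max=231/255, Min=207/255, Δ=Max-Min=24/255
L = (Max+Min)/2 = (231+207)/510 = 438/510 = 0.85882… → L = 85.9%
L > 0.5 → S = Δ/(2-Max-Min) = 24/(510-231-207) = 24/72 = 0.33333… → S = 33.3%
(the 1/255 factors cancel in S and H, so raw channel differences can be used)
Max is G' → H = 60 × ((B-R)/Δ + 2) = 60 × ((229-207)/24 + 2)
  22/24 + 2 = 0.9166… + 2 = 2.9166…
  H = 60 × 2.9166… = 175° → H = 175.0°
= HSL(175.0°, 33.3%, 85.9%)


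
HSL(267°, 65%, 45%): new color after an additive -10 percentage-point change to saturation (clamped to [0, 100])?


Original S = 65%
Adjustment = -10 percentage points
New S = 65 + (-10) = 55
Clamp to [0, 100] → 55
= HSL(267°, 55%, 45%)


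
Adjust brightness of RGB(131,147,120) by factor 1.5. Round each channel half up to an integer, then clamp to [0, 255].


Multiply each channel by 1.5, round half up, clamp to [0, 255]
R: 131×1.5 = 196.5 → round → 197
G: 147×1.5 = 220.5 → round → 221
B: 120×1.5 = 180
= RGB(197, 221, 180)


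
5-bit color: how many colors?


Colors = 2^bits = 2^5
= 32 colors


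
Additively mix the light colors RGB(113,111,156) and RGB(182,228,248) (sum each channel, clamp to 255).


Additive: each channel = min(255, C₁+C₂)
R: 113+182 = 295 → 255
G: 111+228 = 339 → 255
B: 156+248 = 404 → 255
= RGB(255, 255, 255)


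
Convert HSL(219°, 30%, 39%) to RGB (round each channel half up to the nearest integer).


H=219°, S=0.30, L=0.39
C = (1-|2L-1|)×S = (1-|-0.22|)×0.30 = 0.234
H' = H/60 = 219/60 ≈ 3.6500; X = C×(1-|H' mod 2 - 1|) = 0.0819
m = L - C/2 = 0.39 - 0.117 = 0.273
Sector ⌊H'⌋ = 3 → (R',G',B') = (0.0, 0.0819, 0.234)
RGB = ((R'+m)×255, (G'+m)×255, (B'+m)×255) = (69.615, 90.4995, 129.285)
Round half up → RGB(70, 90, 129)


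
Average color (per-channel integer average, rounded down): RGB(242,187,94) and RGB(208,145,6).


Midpoint: each channel = ⌊(C₁+C₂)/2⌋
R: ⌊(242+208)/2⌋ = 225
G: ⌊(187+145)/2⌋ = 166
B: ⌊(94+6)/2⌋ = 50
= RGB(225, 166, 50)


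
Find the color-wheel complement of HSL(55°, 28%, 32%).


Complement = opposite side of color wheel = hue + 180°
H' = (55 + 180) mod 360 = 235°
S and L unchanged.
= HSL(235°, 28%, 32%)


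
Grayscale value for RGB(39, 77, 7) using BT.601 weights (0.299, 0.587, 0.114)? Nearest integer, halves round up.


Gray = 0.299×R + 0.587×G + 0.114×B
Gray = 0.299×39 + 0.587×77 + 0.114×7
Gray = 11.661 + 45.199 + 0.798
Gray = 57.658 → round half up → 58
Gray = 58


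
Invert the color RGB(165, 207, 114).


Invert: (255-R, 255-G, 255-B)
R: 255-165 = 90
G: 255-207 = 48
B: 255-114 = 141
= RGB(90, 48, 141)


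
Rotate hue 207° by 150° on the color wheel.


New hue = (H + rotation) mod 360
New hue = (207 + 150) mod 360
= 357 mod 360
= 357°


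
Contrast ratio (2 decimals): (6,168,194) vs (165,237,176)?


Linearize each sRGB channel c=v/255: c/12.92 if c ≤ 0.04045 else ((c+0.055)/1.055)^2.4
L = 0.2126×R_lin + 0.7152×G_lin + 0.0722×B_lin
Color 1 (6,168,194):
  R=6: 6/255≈0.0235 ≤ 0.04045 → 0.0235/12.92 ≈ 0.00182
  G=168: 168/255≈0.6588 > 0.04045 → ((0.6588+0.055)/1.055)^2.4 ≈ 0.39157
  B=194: 194/255≈0.7608 > 0.04045 → ((0.7608+0.055)/1.055)^2.4 ≈ 0.53948
  L1 = 0.2126×0.00182 + 0.7152×0.39157 + 0.0722×0.53948 ≈ 0.31939
Color 2 (165,237,176):
  R=165: 165/255≈0.6471 > 0.04045 → ((0.6471+0.055)/1.055)^2.4 ≈ 0.37626
  G=237: 237/255≈0.9294 > 0.04045 → ((0.9294+0.055)/1.055)^2.4 ≈ 0.84687
  B=176: 176/255≈0.6902 > 0.04045 → ((0.6902+0.055)/1.055)^2.4 ≈ 0.43415
  L2 = 0.2126×0.37626 + 0.7152×0.84687 + 0.0722×0.43415 ≈ 0.71702
Lighter = 0.71702, Darker = 0.31939
Ratio = (L_lighter + 0.05) / (L_darker + 0.05)
Ratio = (0.71702 + 0.05) / (0.31939 + 0.05) = 0.76702 / 0.36939 ≈ 2.0765
Ratio ≈ 2.08:1


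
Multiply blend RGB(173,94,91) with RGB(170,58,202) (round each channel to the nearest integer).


Multiply: C = A×B/255, rounded to nearest integer
R: 173×170/255 = 29410/255 ≈ 115.333 → 115
G: 94×58/255 = 5452/255 ≈ 21.380 → 21
B: 91×202/255 = 18382/255 ≈ 72.086 → 72
= RGB(115, 21, 72)


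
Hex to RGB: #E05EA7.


E0 → 224 (R)
5E → 94 (G)
A7 → 167 (B)
= RGB(224, 94, 167)


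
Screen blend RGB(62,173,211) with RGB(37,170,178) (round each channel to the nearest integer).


Screen: C = 255 - (255-A)×(255-B)/255, rounded to nearest integer
R: 255 - (255-62)×(255-37)/255 = 255 - 42074/255 ≈ 255 - 164.996 = 90.004 → 90
G: 255 - (255-173)×(255-170)/255 = 255 - 6970/255 ≈ 255 - 27.333 = 227.667 → 228
B: 255 - (255-211)×(255-178)/255 = 255 - 3388/255 ≈ 255 - 13.286 = 241.714 → 242
= RGB(90, 228, 242)


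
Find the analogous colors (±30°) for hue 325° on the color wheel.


Base hue: 325°
Left analog: (325 - 30) mod 360 = 295°
Right analog: (325 + 30) mod 360 = 355°
Analogous hues = 295° and 355°


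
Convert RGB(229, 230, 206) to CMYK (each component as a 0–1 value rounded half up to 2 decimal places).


R'=229/255≈0.8980, G'=230/255≈0.9020, B'=206/255≈0.8078
K = 1 - max(R',G',B') = 1 - 230/255 = 25/255 = 0.09803… → 0.10
(1-R'-K)/(1-K) simplifies to (max-R)/max with max = 230:
C = (230-229)/230 = 1/230 = 0.00434… → 0.00
M = (230-230)/230 = 0/230 = 0 → 0.00
Y = (230-206)/230 = 24/230 = 0.10434… → 0.10
= CMYK(0.00, 0.00, 0.10, 0.10)


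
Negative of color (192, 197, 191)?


Invert: (255-R, 255-G, 255-B)
R: 255-192 = 63
G: 255-197 = 58
B: 255-191 = 64
= RGB(63, 58, 64)


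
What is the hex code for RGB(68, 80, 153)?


R = 68 → 44 (hex)
G = 80 → 50 (hex)
B = 153 → 99 (hex)
Hex = #445099


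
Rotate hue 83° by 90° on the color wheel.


New hue = (H + rotation) mod 360
New hue = (83 + 90) mod 360
= 173 mod 360
= 173°


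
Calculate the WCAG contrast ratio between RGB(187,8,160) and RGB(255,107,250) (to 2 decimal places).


Linearize each sRGB channel c=v/255: c/12.92 if c ≤ 0.04045 else ((c+0.055)/1.055)^2.4
L = 0.2126×R_lin + 0.7152×G_lin + 0.0722×B_lin
Color 1 (187,8,160):
  R=187: 187/255≈0.7333 > 0.04045 → ((0.7333+0.055)/1.055)^2.4 ≈ 0.49693
  G=8: 8/255≈0.0314 ≤ 0.04045 → 0.0314/12.92 ≈ 0.00243
  B=160: 160/255≈0.6275 > 0.04045 → ((0.6275+0.055)/1.055)^2.4 ≈ 0.35153
  L1 = 0.2126×0.49693 + 0.7152×0.00243 + 0.0722×0.35153 ≈ 0.13277
Color 2 (255,107,250):
  R=255: 255/255≈1.0000 > 0.04045 → ((1.0000+0.055)/1.055)^2.4 ≈ 1.00000
  G=107: 107/255≈0.4196 > 0.04045 → ((0.4196+0.055)/1.055)^2.4 ≈ 0.14703
  B=250: 250/255≈0.9804 > 0.04045 → ((0.9804+0.055)/1.055)^2.4 ≈ 0.95597
  L2 = 0.2126×1.00000 + 0.7152×0.14703 + 0.0722×0.95597 ≈ 0.38678
Lighter = 0.38678, Darker = 0.13277
Ratio = (L_lighter + 0.05) / (L_darker + 0.05)
Ratio = (0.38678 + 0.05) / (0.13277 + 0.05) = 0.43678 / 0.18277 ≈ 2.3898
Ratio ≈ 2.39:1


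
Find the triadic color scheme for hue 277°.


Triadic: equally spaced at 120° intervals
H1 = 277°
H2 = (277 + 120) mod 360 = 37°
H3 = (277 + 240) mod 360 = 157°
Triadic = 277°, 37°, 157°


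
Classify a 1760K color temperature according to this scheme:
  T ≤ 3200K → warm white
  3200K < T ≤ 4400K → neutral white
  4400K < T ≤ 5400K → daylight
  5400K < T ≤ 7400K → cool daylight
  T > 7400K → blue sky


Temperature: 1760K
1760K ≤ 3200K → warm white
Classification: warm white


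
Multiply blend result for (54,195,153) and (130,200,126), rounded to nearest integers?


Multiply: C = A×B/255, rounded to nearest integer
R: 54×130/255 = 7020/255 ≈ 27.529 → 28
G: 195×200/255 = 39000/255 ≈ 152.941 → 153
B: 153×126/255 = 19278/255 ≈ 75.600 → 76
= RGB(28, 153, 76)


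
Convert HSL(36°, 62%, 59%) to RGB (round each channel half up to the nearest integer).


H=36°, S=0.62, L=0.59
C = (1-|2L-1|)×S = (1-|0.18|)×0.62 = 0.5084
H' = H/60 = 36/60 ≈ 0.6000; X = C×(1-|H' mod 2 - 1|) = 0.30504
m = L - C/2 = 0.59 - 0.2542 = 0.3358
Sector ⌊H'⌋ = 0 → (R',G',B') = (0.5084, 0.30504, 0.0)
RGB = ((R'+m)×255, (G'+m)×255, (B'+m)×255) = (215.271, 163.4142, 85.629)
Round half up → RGB(215, 163, 86)


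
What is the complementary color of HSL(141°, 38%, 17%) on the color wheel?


Complement = opposite side of color wheel = hue + 180°
H' = (141 + 180) mod 360 = 321°
S and L unchanged.
= HSL(321°, 38%, 17%)


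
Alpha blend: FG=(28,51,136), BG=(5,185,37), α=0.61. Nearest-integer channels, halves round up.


C = α×F + (1-α)×B, with 1-α = 0.39
R: 0.61×28 + 0.39×5 = 17.08 + 1.95 = 19.03 → 19
G: 0.61×51 + 0.39×185 = 31.11 + 72.15 = 103.26 → 103
B: 0.61×136 + 0.39×37 = 82.96 + 14.43 = 97.39 → 97
= RGB(19, 103, 97)


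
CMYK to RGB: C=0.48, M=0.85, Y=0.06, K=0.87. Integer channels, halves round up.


R = 255 × (1-C) × (1-K) = 255 × 0.52 × 0.13 = 17.238 → 17
G = 255 × (1-M) × (1-K) = 255 × 0.15 × 0.13 = 4.9725 → 5
B = 255 × (1-Y) × (1-K) = 255 × 0.94 × 0.13 = 31.161 → 31
= RGB(17, 5, 31)
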